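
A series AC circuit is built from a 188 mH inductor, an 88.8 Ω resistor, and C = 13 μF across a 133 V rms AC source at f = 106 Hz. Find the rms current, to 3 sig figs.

1.49 A

ω = 2πf = 666.0 rad/s
X_L = ωL = 125 Ω
X_C = 1/(ωC) = 115 Ω
Net reactance X = X_L − X_C = 9.71 Ω
Z = 88.8 + j9.71 Ω
|Z| = √(88.8² + 9.71²) = 89.3 Ω
I = V/|Z| = 133/89.3 = 1.49 A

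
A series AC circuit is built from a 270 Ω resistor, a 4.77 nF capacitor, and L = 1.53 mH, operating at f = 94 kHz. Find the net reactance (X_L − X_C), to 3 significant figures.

ω = 2πf = 590600 rad/s
X_L = ωL = 904 Ω
X_C = 1/(ωC) = 355 Ω
X = 904 − 355 = 549 Ω

549 Ω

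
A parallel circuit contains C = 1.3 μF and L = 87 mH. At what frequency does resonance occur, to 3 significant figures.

ω₀ = 1/√(LC) = 1/√(0.087 × 1.3e-06) = 2974 rad/s
f₀ = ω₀/(2π) = 473 Hz

473 Hz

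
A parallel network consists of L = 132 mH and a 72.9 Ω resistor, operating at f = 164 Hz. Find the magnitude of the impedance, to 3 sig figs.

64.3 Ω

ω = 2πf = 1030 rad/s
X_L = ωL = 136 Ω
Parallel: admittances add. Y = 1/R + 1/(jωL)
Y = (0.0137 − j0.00735) S
|Y| = 0.0156 S → |Z| = 1/|Y| = 64.3 Ω, ∠Z = −∠Y = 28.2°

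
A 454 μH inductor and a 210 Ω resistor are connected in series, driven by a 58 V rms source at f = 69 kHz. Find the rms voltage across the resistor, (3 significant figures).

42.3 V

ω = 2πf = 433500 rad/s
X_L = ωL = 197 Ω
Z = 210 + j197 Ω
|Z| = √(210² + 197²) = 288 Ω
I = V/|Z| = 202 mA
V_R = I·|Z_R| = 0.202 × 210 = 42.3 V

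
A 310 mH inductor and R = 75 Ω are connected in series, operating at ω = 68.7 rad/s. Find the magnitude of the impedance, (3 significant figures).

78.0 Ω

X_L = ωL = 21.3 Ω
Z = 75.0 + j21.3 Ω
|Z| = √(75.0² + 21.3²) = 78.0 Ω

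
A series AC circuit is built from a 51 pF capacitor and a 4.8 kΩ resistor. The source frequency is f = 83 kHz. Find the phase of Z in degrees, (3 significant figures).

-82.7°

ω = 2πf = 521500 rad/s
X_C = 1/(ωC) = 37600 Ω
Z = 4800 − j37600 Ω
|Z| = √(4800² + 37600²) = 37900 Ω
∠Z = arctan(-37600/4800) = -82.7°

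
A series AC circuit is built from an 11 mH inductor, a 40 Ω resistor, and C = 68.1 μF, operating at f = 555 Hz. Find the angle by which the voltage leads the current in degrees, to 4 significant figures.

40.49°

ω = 2πf = 3487 rad/s
X_L = ωL = 38.36 Ω
X_C = 1/(ωC) = 4.211 Ω
Net reactance X = X_L − X_C = 34.15 Ω
Z = 40.00 + j34.15 Ω
|Z| = √(40.00² + 34.15²) = 52.59 Ω
∠Z = arctan(34.15/40.00) = 40.49°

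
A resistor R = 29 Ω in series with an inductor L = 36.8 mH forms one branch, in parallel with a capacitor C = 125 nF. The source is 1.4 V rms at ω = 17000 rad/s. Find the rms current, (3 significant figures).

X_L = ωL = 626 Ω
X_C = 1/(ωC) = 471 Ω
Branch 1 (R+jX_L): Z₁ = 29.0 + j626 Ω, |Z₁| = 626 Ω
Branch 2 (−jX_C): Z₂ = −j471 Ω
Parallel: Z = Z₁Z₂/(Z₁+Z₂), |Z| = 1870 Ω, ∠Z = -82.1°
I = V/|Z| = 1.4/1870 = 749 μA

749 μA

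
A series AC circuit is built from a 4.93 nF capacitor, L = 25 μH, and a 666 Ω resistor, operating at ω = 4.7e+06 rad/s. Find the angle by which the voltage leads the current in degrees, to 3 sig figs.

6.37°

X_L = ωL = 118 Ω
X_C = 1/(ωC) = 43.2 Ω
Net reactance X = X_L − X_C = 74.3 Ω
Z = 666 + j74.3 Ω
|Z| = √(666² + 74.3²) = 670 Ω
∠Z = arctan(74.3/666) = 6.37°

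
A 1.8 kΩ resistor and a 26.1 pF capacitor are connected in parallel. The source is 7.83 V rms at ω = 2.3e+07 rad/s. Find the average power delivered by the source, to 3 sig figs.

X_C = 1/(ωC) = 1670 Ω
Parallel: admittances add. Y = 1/R + jωC
Y = (0.000556 + j0.000600) S
|Y| = 0.000818 S → |Z| = 1/|Y| = 1220 Ω, ∠Z = −∠Y = -47.2°
I = V/|Z| = 6.40 mA
P = VI cos φ = 7.83 × 0.00640 × cos(-47.2°) = 34.1 mW

34.1 mW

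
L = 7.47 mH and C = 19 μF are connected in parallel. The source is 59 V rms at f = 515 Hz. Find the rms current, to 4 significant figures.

ω = 2πf = 3236 rad/s
X_L = ωL = 24.17 Ω
X_C = 1/(ωC) = 16.27 Ω
Parallel: admittances add. Y = 1/(jωL) + jωC
Y = (0 + j0.02011) S
|Y| = 0.02011 S → |Z| = 1/|Y| = 49.73 Ω, ∠Z = −∠Y = -90.00°
I = V/|Z| = 59/49.73 = 1.187 A

1.187 A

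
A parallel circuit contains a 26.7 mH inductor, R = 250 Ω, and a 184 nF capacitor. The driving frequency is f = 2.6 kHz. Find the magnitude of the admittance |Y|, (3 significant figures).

4.06 mS

ω = 2πf = 16340 rad/s
X_L = ωL = 436 Ω
X_C = 1/(ωC) = 333 Ω
Parallel: admittances add. Y = 1/R + 1/(jωL) + jωC
Y = (0.00400 + j0.000713) S
|Y| = 0.00406 S → |Z| = 1/|Y| = 246 Ω, ∠Z = −∠Y = -10.1°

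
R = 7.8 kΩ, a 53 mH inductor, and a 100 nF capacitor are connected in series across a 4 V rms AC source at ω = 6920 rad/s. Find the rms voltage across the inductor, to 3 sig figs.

X_L = ωL = 367 Ω
X_C = 1/(ωC) = 1450 Ω
Net reactance X = X_L − X_C = -1080 Ω
Z = 7800 − j1080 Ω
|Z| = √(7800² + 1080²) = 7870 Ω
I = V/|Z| = 508 μA
V_L = I·|Z_L| = 0.000508 × 367 = 0.186 V

0.186 V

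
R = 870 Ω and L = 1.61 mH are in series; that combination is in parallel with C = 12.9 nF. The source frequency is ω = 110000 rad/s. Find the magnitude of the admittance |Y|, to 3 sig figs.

1.63 mS

X_L = ωL = 177 Ω
X_C = 1/(ωC) = 705 Ω
Branch 1 (R+jX_L): Z₁ = 870 + j177 Ω, |Z₁| = 888 Ω
Branch 2 (−jX_C): Z₂ = −j705 Ω
Parallel: Z = Z₁Z₂/(Z₁+Z₂), |Z| = 615 Ω, ∠Z = -47.3°
|Y| = 1/|Z| = 1.63 mS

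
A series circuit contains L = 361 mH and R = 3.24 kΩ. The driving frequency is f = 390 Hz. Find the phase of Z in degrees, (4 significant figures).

15.27°

ω = 2πf = 2450 rad/s
X_L = ωL = 884.6 Ω
Z = 3240 + j884.6 Ω
|Z| = √(3240² + 884.6²) = 3359 Ω
∠Z = arctan(884.6/3240) = 15.27°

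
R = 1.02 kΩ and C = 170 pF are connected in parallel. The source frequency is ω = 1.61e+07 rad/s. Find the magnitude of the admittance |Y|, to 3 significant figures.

2.91 mS

X_C = 1/(ωC) = 365 Ω
Parallel: admittances add. Y = 1/R + jωC
Y = (0.000980 + j0.00274) S
|Y| = 0.00291 S → |Z| = 1/|Y| = 344 Ω, ∠Z = −∠Y = -70.3°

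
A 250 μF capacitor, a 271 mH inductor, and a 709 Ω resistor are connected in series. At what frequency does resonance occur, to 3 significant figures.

ω₀ = 1/√(LC) = 1/√(0.271 × 0.00025) = 121.5 rad/s
f₀ = ω₀/(2π) = 19.3 Hz

19.3 Hz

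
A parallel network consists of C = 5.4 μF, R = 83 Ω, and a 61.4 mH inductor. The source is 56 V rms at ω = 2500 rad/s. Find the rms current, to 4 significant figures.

X_L = ωL = 153.5 Ω
X_C = 1/(ωC) = 74.07 Ω
Parallel: admittances add. Y = 1/R + 1/(jωL) + jωC
Y = (0.01205 + j0.006985) S
|Y| = 0.01393 S → |Z| = 1/|Y| = 71.80 Ω, ∠Z = −∠Y = -30.10°
I = V/|Z| = 56/71.80 = 779.9 mA

779.9 mA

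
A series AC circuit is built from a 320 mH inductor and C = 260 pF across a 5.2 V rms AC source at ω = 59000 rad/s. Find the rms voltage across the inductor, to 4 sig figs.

2.120 V

X_L = ωL = 18880 Ω
X_C = 1/(ωC) = 65190 Ω
Net reactance X = X_L − X_C = -46310 Ω
Z = − j46310 Ω
|Z| = √(0² + 46310²) = 46310 Ω
I = V/|Z| = 112.3 μA
V_L = I·|Z_L| = 0.0001123 × 18880 = 2.120 V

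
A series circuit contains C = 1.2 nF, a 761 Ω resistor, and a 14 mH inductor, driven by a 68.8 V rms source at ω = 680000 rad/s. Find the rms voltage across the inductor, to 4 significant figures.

X_L = ωL = 9520 Ω
X_C = 1/(ωC) = 1225 Ω
Net reactance X = X_L − X_C = 8295 Ω
Z = 761.0 + j8295 Ω
|Z| = √(761.0² + 8295²) = 8329 Ω
I = V/|Z| = 8.260 mA
V_L = I·|Z_L| = 0.008260 × 9520 = 78.63 V

78.63 V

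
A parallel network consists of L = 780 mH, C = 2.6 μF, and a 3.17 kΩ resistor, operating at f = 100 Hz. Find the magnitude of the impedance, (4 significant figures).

1943 Ω

ω = 2πf = 628.3 rad/s
X_L = ωL = 490.1 Ω
X_C = 1/(ωC) = 612.1 Ω
Parallel: admittances add. Y = 1/R + 1/(jωL) + jωC
Y = (0.0003155 − j0.0004068) S
|Y| = 0.0005148 S → |Z| = 1/|Y| = 1943 Ω, ∠Z = −∠Y = 52.21°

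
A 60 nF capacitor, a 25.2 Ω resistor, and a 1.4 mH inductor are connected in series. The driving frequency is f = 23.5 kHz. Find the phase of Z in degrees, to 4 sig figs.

ω = 2πf = 147700 rad/s
X_L = ωL = 206.7 Ω
X_C = 1/(ωC) = 112.9 Ω
Net reactance X = X_L − X_C = 93.84 Ω
Z = 25.20 + j93.84 Ω
|Z| = √(25.20² + 93.84²) = 97.17 Ω
∠Z = arctan(93.84/25.20) = 74.97°

74.97°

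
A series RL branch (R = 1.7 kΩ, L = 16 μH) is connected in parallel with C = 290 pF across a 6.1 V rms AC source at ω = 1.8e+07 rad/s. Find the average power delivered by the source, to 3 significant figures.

21.3 mW

X_L = ωL = 288 Ω
X_C = 1/(ωC) = 192 Ω
Branch 1 (R+jX_L): Z₁ = 1700 + j288 Ω, |Z₁| = 1720 Ω
Branch 2 (−jX_C): Z₂ = −j192 Ω
Parallel: Z = Z₁Z₂/(Z₁+Z₂), |Z| = 194 Ω, ∠Z = -83.6°
I = V/|Z| = 31.4 mA
P = VI cos φ = 6.1 × 0.0314 × cos(-83.6°) = 21.3 mW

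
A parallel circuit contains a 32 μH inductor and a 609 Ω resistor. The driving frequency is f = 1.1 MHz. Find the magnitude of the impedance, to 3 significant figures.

208 Ω

ω = 2πf = 6.912e+06 rad/s
X_L = ωL = 221 Ω
Parallel: admittances add. Y = 1/R + 1/(jωL)
Y = (0.00164 − j0.00452) S
|Y| = 0.00481 S → |Z| = 1/|Y| = 208 Ω, ∠Z = −∠Y = 70.0°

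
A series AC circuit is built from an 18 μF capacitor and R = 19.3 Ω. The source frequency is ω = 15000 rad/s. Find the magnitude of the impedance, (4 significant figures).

X_C = 1/(ωC) = 3.704 Ω
Z = 19.30 − j3.704 Ω
|Z| = √(19.30² + 3.704²) = 19.65 Ω

19.65 Ω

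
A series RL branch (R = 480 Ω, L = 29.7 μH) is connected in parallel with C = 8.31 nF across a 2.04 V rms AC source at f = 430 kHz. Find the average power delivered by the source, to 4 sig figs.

ω = 2πf = 2.702e+06 rad/s
X_L = ωL = 80.24 Ω
X_C = 1/(ωC) = 44.54 Ω
Branch 1 (R+jX_L): Z₁ = 480.0 + j80.24 Ω, |Z₁| = 486.7 Ω
Branch 2 (−jX_C): Z₂ = −j44.54 Ω
Parallel: Z = Z₁Z₂/(Z₁+Z₂), |Z| = 45.03 Ω, ∠Z = -84.76°
I = V/|Z| = 45.30 mA
P = VI cos φ = 2.04 × 0.04530 × cos(-84.76°) = 8.434 mW

8.434 mW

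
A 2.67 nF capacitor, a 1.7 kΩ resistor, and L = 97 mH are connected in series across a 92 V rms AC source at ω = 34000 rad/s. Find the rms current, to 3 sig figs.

11.6 mA

X_L = ωL = 3300 Ω
X_C = 1/(ωC) = 11000 Ω
Net reactance X = X_L − X_C = -7720 Ω
Z = 1700 − j7720 Ω
|Z| = √(1700² + 7720²) = 7900 Ω
I = V/|Z| = 92/7900 = 11.6 mA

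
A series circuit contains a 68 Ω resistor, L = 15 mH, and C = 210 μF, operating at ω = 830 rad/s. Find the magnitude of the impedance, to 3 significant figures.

X_L = ωL = 12.4 Ω
X_C = 1/(ωC) = 5.74 Ω
Net reactance X = X_L − X_C = 6.71 Ω
Z = 68.0 + j6.71 Ω
|Z| = √(68.0² + 6.71²) = 68.3 Ω

68.3 Ω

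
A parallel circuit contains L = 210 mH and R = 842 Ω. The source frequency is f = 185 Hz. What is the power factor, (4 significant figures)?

ω = 2πf = 1162 rad/s
X_L = ωL = 244.1 Ω
Parallel: admittances add. Y = 1/R + 1/(jωL)
Y = (0.001188 − j0.004097) S
|Y| = 0.004265 S → |Z| = 1/|Y| = 234.4 Ω, ∠Z = −∠Y = 73.83°
cos φ = cos(73.83°) = 0.2784

0.2784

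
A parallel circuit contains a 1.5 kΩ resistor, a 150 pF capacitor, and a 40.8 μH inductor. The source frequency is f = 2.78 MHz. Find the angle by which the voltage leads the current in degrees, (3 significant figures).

-61.3°

ω = 2πf = 1.747e+07 rad/s
X_L = ωL = 713 Ω
X_C = 1/(ωC) = 382 Ω
Parallel: admittances add. Y = 1/R + 1/(jωL) + jωC
Y = (0.000667 + j0.00122) S
|Y| = 0.00139 S → |Z| = 1/|Y| = 721 Ω, ∠Z = −∠Y = -61.3°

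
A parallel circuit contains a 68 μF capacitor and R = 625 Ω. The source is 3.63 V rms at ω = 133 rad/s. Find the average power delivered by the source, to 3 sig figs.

X_C = 1/(ωC) = 111 Ω
Parallel: admittances add. Y = 1/R + jωC
Y = (0.00160 + j0.00904) S
|Y| = 0.00918 S → |Z| = 1/|Y| = 109 Ω, ∠Z = −∠Y = -80.0°
I = V/|Z| = 33.3 mA
P = VI cos φ = 3.63 × 0.0333 × cos(-80.0°) = 21.1 mW

21.1 mW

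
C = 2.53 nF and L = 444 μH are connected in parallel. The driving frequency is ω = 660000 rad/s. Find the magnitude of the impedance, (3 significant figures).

X_L = ωL = 293 Ω
X_C = 1/(ωC) = 599 Ω
Parallel: admittances add. Y = 1/(jωL) + jωC
Y = (0 − j0.00174) S
|Y| = 0.00174 S → |Z| = 1/|Y| = 574 Ω, ∠Z = −∠Y = 90.0°

574 Ω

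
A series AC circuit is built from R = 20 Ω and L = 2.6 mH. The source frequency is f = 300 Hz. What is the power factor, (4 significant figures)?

0.9713

ω = 2πf = 1885 rad/s
X_L = ωL = 4.901 Ω
Z = 20.00 + j4.901 Ω
|Z| = √(20.00² + 4.901²) = 20.59 Ω
∠Z = arctan(4.901/20.00) = 13.77°
cos φ = cos(13.77°) = 0.9713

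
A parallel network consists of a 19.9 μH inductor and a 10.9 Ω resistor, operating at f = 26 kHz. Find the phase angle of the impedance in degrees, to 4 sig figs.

73.39°

ω = 2πf = 163400 rad/s
X_L = ωL = 3.251 Ω
Parallel: admittances add. Y = 1/R + 1/(jωL)
Y = (0.09174 − j0.3076) S
|Y| = 0.3210 S → |Z| = 1/|Y| = 3.115 Ω, ∠Z = −∠Y = 73.39°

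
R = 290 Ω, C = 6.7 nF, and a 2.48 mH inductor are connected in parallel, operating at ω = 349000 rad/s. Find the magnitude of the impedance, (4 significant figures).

274.3 Ω

X_L = ωL = 865.5 Ω
X_C = 1/(ωC) = 427.7 Ω
Parallel: admittances add. Y = 1/R + 1/(jωL) + jωC
Y = (0.003448 + j0.001183) S
|Y| = 0.003646 S → |Z| = 1/|Y| = 274.3 Ω, ∠Z = −∠Y = -18.93°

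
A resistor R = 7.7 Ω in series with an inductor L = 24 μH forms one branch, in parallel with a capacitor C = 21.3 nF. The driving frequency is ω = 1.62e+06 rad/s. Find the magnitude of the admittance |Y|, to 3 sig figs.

10.9 mS

X_L = ωL = 38.9 Ω
X_C = 1/(ωC) = 29.0 Ω
Branch 1 (R+jX_L): Z₁ = 7.70 + j38.9 Ω, |Z₁| = 39.6 Ω
Branch 2 (−jX_C): Z₂ = −j29.0 Ω
Parallel: Z = Z₁Z₂/(Z₁+Z₂), |Z| = 91.6 Ω, ∠Z = -63.3°
|Y| = 1/|Z| = 10.9 mS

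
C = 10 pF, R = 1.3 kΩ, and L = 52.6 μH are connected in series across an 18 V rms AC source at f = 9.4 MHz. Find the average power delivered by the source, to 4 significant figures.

ω = 2πf = 5.906e+07 rad/s
X_L = ωL = 3107 Ω
X_C = 1/(ωC) = 1693 Ω
Net reactance X = X_L − X_C = 1414 Ω
Z = 1300 + j1414 Ω
|Z| = √(1300² + 1414²) = 1920 Ω
∠Z = arctan(1414/1300) = 47.40°
I = V/|Z| = 9.373 mA
P = VI cos φ = 18 × 0.009373 × cos(47.40°) = 114.2 mW

114.2 mW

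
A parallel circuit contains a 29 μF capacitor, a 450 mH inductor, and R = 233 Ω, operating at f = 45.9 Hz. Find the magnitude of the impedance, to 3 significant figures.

ω = 2πf = 288.4 rad/s
X_L = ωL = 130 Ω
X_C = 1/(ωC) = 120 Ω
Parallel: admittances add. Y = 1/R + 1/(jωL) + jωC
Y = (0.00429 + j0.000658) S
|Y| = 0.00434 S → |Z| = 1/|Y| = 230 Ω, ∠Z = −∠Y = -8.72°

230 Ω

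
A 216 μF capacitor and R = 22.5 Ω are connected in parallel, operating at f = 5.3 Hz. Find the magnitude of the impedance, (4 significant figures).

22.21 Ω

ω = 2πf = 33.30 rad/s
X_C = 1/(ωC) = 139.0 Ω
Parallel: admittances add. Y = 1/R + jωC
Y = (0.04444 + j0.007193) S
|Y| = 0.04502 S → |Z| = 1/|Y| = 22.21 Ω, ∠Z = −∠Y = -9.193°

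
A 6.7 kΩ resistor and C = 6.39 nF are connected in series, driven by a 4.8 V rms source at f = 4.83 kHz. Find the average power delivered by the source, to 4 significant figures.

2.160 mW

ω = 2πf = 30350 rad/s
X_C = 1/(ωC) = 5157 Ω
Z = 6700 − j5157 Ω
|Z| = √(6700² + 5157²) = 8455 Ω
∠Z = arctan(-5157/6700) = -37.58°
I = V/|Z| = 567.7 μA
P = VI cos φ = 4.8 × 0.0005677 × cos(-37.58°) = 2.160 mW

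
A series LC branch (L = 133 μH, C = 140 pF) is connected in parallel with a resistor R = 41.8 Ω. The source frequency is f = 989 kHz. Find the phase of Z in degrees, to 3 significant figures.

ω = 2πf = 6.214e+06 rad/s
X_L = ωL = 826 Ω
X_C = 1/(ωC) = 1150 Ω
Branch 1: Z₁ = R = 41.8 Ω
Branch 2 (series LC): Z₂ = j(X_L − X_C) = −j323 Ω
Parallel: Z = Z₁Z₂/(Z₁+Z₂), |Z| = 41.5 Ω, ∠Z = -7.37°

-7.37°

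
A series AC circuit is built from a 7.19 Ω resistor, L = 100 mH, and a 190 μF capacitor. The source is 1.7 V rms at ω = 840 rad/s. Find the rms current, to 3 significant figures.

X_L = ωL = 84.0 Ω
X_C = 1/(ωC) = 6.27 Ω
Net reactance X = X_L − X_C = 77.7 Ω
Z = 7.19 + j77.7 Ω
|Z| = √(7.19² + 77.7²) = 78.1 Ω
I = V/|Z| = 1.7/78.1 = 21.8 mA

21.8 mA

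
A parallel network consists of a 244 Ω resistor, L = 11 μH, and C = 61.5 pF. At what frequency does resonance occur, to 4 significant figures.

6.119 MHz

ω₀ = 1/√(LC) = 1/√(1.1e-05 × 6.15e-11) = 3.845e+07 rad/s
f₀ = ω₀/(2π) = 6.119 MHz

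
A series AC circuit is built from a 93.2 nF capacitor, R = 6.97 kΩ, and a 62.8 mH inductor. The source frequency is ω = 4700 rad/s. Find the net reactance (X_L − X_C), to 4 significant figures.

-1988 Ω

X_L = ωL = 295.2 Ω
X_C = 1/(ωC) = 2283 Ω
X = 295.2 − 2283 = -1988 Ω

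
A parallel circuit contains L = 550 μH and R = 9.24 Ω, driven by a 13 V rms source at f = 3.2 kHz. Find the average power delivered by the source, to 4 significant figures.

ω = 2πf = 20110 rad/s
X_L = ωL = 11.06 Ω
Parallel: admittances add. Y = 1/R + 1/(jωL)
Y = (0.1082 − j0.09043) S
|Y| = 0.1410 S → |Z| = 1/|Y| = 7.091 Ω, ∠Z = −∠Y = 39.88°
I = V/|Z| = 1.833 A
P = VI cos φ = 13 × 1.833 × cos(39.88°) = 18.29 W

18.29 W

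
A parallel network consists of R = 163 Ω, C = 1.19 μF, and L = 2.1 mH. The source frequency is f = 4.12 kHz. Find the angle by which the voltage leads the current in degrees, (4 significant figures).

-63.69°

ω = 2πf = 25890 rad/s
X_L = ωL = 54.36 Ω
X_C = 1/(ωC) = 32.46 Ω
Parallel: admittances add. Y = 1/R + 1/(jωL) + jωC
Y = (0.006135 + j0.01241) S
|Y| = 0.01384 S → |Z| = 1/|Y| = 72.24 Ω, ∠Z = −∠Y = -63.69°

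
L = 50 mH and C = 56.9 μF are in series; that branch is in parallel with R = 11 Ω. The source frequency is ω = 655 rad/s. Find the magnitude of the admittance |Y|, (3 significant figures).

192 mS

X_L = ωL = 32.8 Ω
X_C = 1/(ωC) = 26.8 Ω
Branch 1: Z₁ = R = 11.0 Ω
Branch 2 (series LC): Z₂ = j(X_L − X_C) = j5.92 Ω
Parallel: Z = Z₁Z₂/(Z₁+Z₂), |Z| = 5.21 Ω, ∠Z = 61.7°
|Y| = 1/|Z| = 192 mS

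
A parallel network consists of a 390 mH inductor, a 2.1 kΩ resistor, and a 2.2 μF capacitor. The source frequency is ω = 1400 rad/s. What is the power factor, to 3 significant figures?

X_L = ωL = 546 Ω
X_C = 1/(ωC) = 325 Ω
Parallel: admittances add. Y = 1/R + 1/(jωL) + jωC
Y = (0.000476 + j0.00125) S
|Y| = 0.00134 S → |Z| = 1/|Y| = 748 Ω, ∠Z = −∠Y = -69.1°
cos φ = cos(-69.1°) = 0.356

0.356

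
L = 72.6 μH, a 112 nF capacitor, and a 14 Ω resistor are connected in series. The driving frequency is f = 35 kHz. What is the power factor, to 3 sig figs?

ω = 2πf = 219900 rad/s
X_L = ωL = 16.0 Ω
X_C = 1/(ωC) = 40.6 Ω
Net reactance X = X_L − X_C = -24.6 Ω
Z = 14.0 − j24.6 Ω
|Z| = √(14.0² + 24.6²) = 28.3 Ω
∠Z = arctan(-24.6/14.0) = -60.4°
cos φ = cos(-60.4°) = 0.494

0.494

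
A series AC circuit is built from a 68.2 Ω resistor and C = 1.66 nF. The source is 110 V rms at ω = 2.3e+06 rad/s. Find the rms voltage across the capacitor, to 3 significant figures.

106 V

X_C = 1/(ωC) = 262 Ω
Z = 68.2 − j262 Ω
|Z| = √(68.2² + 262²) = 271 Ω
I = V/|Z| = 406 mA
V_C = I·|Z_C| = 0.406 × 262 = 106 V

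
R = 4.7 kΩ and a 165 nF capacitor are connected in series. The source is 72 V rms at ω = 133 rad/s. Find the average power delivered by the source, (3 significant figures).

X_C = 1/(ωC) = 45600 Ω
Z = 4700 − j45600 Ω
|Z| = √(4700² + 45600²) = 45800 Ω
∠Z = arctan(-45600/4700) = -84.1°
I = V/|Z| = 1.57 mA
P = VI cos φ = 72 × 0.00157 × cos(-84.1°) = 11.6 mW

11.6 mW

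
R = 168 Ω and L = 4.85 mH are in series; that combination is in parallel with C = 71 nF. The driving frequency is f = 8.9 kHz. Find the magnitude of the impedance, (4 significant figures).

ω = 2πf = 55920 rad/s
X_L = ωL = 271.2 Ω
X_C = 1/(ωC) = 251.9 Ω
Branch 1 (R+jX_L): Z₁ = 168.0 + j271.2 Ω, |Z₁| = 319.0 Ω
Branch 2 (−jX_C): Z₂ = −j251.9 Ω
Parallel: Z = Z₁Z₂/(Z₁+Z₂), |Z| = 475.2 Ω, ∠Z = -38.34°

475.2 Ω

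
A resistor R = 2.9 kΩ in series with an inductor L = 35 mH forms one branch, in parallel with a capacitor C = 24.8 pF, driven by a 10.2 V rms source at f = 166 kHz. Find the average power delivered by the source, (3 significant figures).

225 μW

ω = 2πf = 1.043e+06 rad/s
X_L = ωL = 36500 Ω
X_C = 1/(ωC) = 38700 Ω
Branch 1 (R+jX_L): Z₁ = 2900 + j36500 Ω, |Z₁| = 36600 Ω
Branch 2 (−jX_C): Z₂ = −j38700 Ω
Parallel: Z = Z₁Z₂/(Z₁+Z₂), |Z| = 392000 Ω, ∠Z = 32.1°
I = V/|Z| = 26.0 μA
P = VI cos φ = 10.2 × 2.6e-05 × cos(32.1°) = 225 μW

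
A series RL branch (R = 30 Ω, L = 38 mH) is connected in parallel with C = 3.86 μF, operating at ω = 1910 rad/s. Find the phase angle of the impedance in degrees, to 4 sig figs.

42.10°

X_L = ωL = 72.58 Ω
X_C = 1/(ωC) = 135.6 Ω
Branch 1 (R+jX_L): Z₁ = 30.00 + j72.58 Ω, |Z₁| = 78.54 Ω
Branch 2 (−jX_C): Z₂ = −j135.6 Ω
Parallel: Z = Z₁Z₂/(Z₁+Z₂), |Z| = 152.5 Ω, ∠Z = 42.10°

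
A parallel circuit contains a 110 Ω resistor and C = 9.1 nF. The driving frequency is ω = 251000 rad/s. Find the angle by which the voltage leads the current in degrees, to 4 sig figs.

X_C = 1/(ωC) = 437.8 Ω
Parallel: admittances add. Y = 1/R + jωC
Y = (0.009091 + j0.002284) S
|Y| = 0.009373 S → |Z| = 1/|Y| = 106.7 Ω, ∠Z = −∠Y = -14.10°

-14.10°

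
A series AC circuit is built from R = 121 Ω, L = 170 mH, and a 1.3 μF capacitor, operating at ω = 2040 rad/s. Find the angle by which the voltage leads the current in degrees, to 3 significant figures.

-14.0°

X_L = ωL = 347 Ω
X_C = 1/(ωC) = 377 Ω
Net reactance X = X_L − X_C = -30.3 Ω
Z = 121 − j30.3 Ω
|Z| = √(121² + 30.3²) = 125 Ω
∠Z = arctan(-30.3/121) = -14.0°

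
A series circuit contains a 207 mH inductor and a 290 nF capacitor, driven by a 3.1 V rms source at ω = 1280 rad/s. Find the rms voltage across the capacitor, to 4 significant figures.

3.438 V

X_L = ωL = 265.0 Ω
X_C = 1/(ωC) = 2694 Ω
Net reactance X = X_L − X_C = -2429 Ω
Z = − j2429 Ω
|Z| = √(0² + 2429²) = 2429 Ω
I = V/|Z| = 1.276 mA
V_C = I·|Z_C| = 0.001276 × 2694 = 3.438 V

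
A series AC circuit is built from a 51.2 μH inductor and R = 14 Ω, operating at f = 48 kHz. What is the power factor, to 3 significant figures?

0.672

ω = 2πf = 301600 rad/s
X_L = ωL = 15.4 Ω
Z = 14.0 + j15.4 Ω
|Z| = √(14.0² + 15.4²) = 20.8 Ω
∠Z = arctan(15.4/14.0) = 47.8°
cos φ = cos(47.8°) = 0.672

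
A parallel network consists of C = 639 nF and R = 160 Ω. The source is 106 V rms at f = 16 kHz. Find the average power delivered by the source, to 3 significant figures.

70.2 W

ω = 2πf = 100500 rad/s
X_C = 1/(ωC) = 15.6 Ω
Parallel: admittances add. Y = 1/R + jωC
Y = (0.00625 + j0.0642) S
|Y| = 0.0645 S → |Z| = 1/|Y| = 15.5 Ω, ∠Z = −∠Y = -84.4°
I = V/|Z| = 6.84 A
P = VI cos φ = 106 × 6.84 × cos(-84.4°) = 70.2 W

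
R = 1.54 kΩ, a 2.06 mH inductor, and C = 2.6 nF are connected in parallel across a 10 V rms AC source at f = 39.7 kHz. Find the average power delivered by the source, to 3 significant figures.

64.9 mW

ω = 2πf = 249400 rad/s
X_L = ωL = 514 Ω
X_C = 1/(ωC) = 1540 Ω
Parallel: admittances add. Y = 1/R + 1/(jωL) + jωC
Y = (0.000649 − j0.00130) S
|Y| = 0.00145 S → |Z| = 1/|Y| = 689 Ω, ∠Z = −∠Y = 63.4°
I = V/|Z| = 14.5 mA
P = VI cos φ = 10 × 0.0145 × cos(63.4°) = 64.9 mW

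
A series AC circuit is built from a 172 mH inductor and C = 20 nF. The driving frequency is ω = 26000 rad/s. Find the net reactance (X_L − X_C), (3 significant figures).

X_L = ωL = 4470 Ω
X_C = 1/(ωC) = 1920 Ω
X = 4470 − 1920 = 2550 Ω

2550 Ω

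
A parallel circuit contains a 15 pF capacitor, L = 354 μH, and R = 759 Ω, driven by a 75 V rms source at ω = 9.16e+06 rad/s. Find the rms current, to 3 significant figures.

X_L = ωL = 3240 Ω
X_C = 1/(ωC) = 7280 Ω
Parallel: admittances add. Y = 1/R + 1/(jωL) + jωC
Y = (0.00132 − j0.000171) S
|Y| = 0.00133 S → |Z| = 1/|Y| = 753 Ω, ∠Z = −∠Y = 7.39°
I = V/|Z| = 75/753 = 99.6 mA

99.6 mA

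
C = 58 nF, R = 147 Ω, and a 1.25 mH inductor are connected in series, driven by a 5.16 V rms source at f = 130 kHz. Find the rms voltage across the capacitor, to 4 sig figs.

0.1078 V

ω = 2πf = 816800 rad/s
X_L = ωL = 1021 Ω
X_C = 1/(ωC) = 21.11 Ω
Net reactance X = X_L − X_C = 999.9 Ω
Z = 147.0 + j999.9 Ω
|Z| = √(147.0² + 999.9²) = 1011 Ω
I = V/|Z| = 5.106 mA
V_C = I·|Z_C| = 0.005106 × 21.11 = 0.1078 V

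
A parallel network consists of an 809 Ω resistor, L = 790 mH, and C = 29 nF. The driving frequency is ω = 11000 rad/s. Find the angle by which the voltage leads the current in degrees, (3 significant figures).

-9.37°

X_L = ωL = 8690 Ω
X_C = 1/(ωC) = 3130 Ω
Parallel: admittances add. Y = 1/R + 1/(jωL) + jωC
Y = (0.00124 + j0.000204) S
|Y| = 0.00125 S → |Z| = 1/|Y| = 798 Ω, ∠Z = −∠Y = -9.37°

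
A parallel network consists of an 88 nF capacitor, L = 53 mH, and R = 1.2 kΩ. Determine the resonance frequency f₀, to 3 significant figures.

ω₀ = 1/√(LC) = 1/√(0.053 × 8.8e-08) = 14640 rad/s
f₀ = ω₀/(2π) = 2.33 kHz

2.33 kHz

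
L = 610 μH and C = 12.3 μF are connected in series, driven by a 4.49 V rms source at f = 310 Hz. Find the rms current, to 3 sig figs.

ω = 2πf = 1948 rad/s
X_L = ωL = 1.19 Ω
X_C = 1/(ωC) = 41.7 Ω
Net reactance X = X_L − X_C = -40.6 Ω
Z = − j40.6 Ω
|Z| = √(0² + 40.6²) = 40.6 Ω
I = V/|Z| = 4.49/40.6 = 111 mA

111 mA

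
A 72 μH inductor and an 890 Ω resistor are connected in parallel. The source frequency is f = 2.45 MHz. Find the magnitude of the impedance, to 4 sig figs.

ω = 2πf = 1.539e+07 rad/s
X_L = ωL = 1108 Ω
Parallel: admittances add. Y = 1/R + 1/(jωL)
Y = (0.001124 − j0.0009022) S
|Y| = 0.001441 S → |Z| = 1/|Y| = 694.0 Ω, ∠Z = −∠Y = 38.76°

694.0 Ω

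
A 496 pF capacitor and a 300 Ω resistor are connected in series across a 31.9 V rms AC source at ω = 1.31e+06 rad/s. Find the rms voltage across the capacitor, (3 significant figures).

X_C = 1/(ωC) = 1540 Ω
Z = 300 − j1540 Ω
|Z| = √(300² + 1540²) = 1570 Ω
I = V/|Z| = 20.3 mA
V_C = I·|Z_C| = 0.0203 × 1540 = 31.3 V

31.3 V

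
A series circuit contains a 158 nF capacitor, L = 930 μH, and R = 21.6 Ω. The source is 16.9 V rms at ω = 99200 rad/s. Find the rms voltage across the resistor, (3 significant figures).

X_L = ωL = 92.3 Ω
X_C = 1/(ωC) = 63.8 Ω
Net reactance X = X_L − X_C = 28.5 Ω
Z = 21.6 + j28.5 Ω
|Z| = √(21.6² + 28.5²) = 35.7 Ω
I = V/|Z| = 473 mA
V_R = I·|Z_R| = 0.473 × 21.6 = 10.2 V

10.2 V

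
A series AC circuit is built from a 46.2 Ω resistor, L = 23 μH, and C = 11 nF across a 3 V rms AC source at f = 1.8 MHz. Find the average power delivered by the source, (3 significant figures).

ω = 2πf = 1.131e+07 rad/s
X_L = ωL = 260 Ω
X_C = 1/(ωC) = 8.04 Ω
Net reactance X = X_L − X_C = 252 Ω
Z = 46.2 + j252 Ω
|Z| = √(46.2² + 252²) = 256 Ω
∠Z = arctan(252/46.2) = 79.6°
I = V/|Z| = 11.7 mA
P = VI cos φ = 3 × 0.0117 × cos(79.6°) = 6.33 mW

6.33 mW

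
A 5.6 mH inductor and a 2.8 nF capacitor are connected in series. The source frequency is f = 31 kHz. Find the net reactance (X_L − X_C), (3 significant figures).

-743 Ω

ω = 2πf = 194800 rad/s
X_L = ωL = 1090 Ω
X_C = 1/(ωC) = 1830 Ω
X = 1090 − 1830 = -743 Ω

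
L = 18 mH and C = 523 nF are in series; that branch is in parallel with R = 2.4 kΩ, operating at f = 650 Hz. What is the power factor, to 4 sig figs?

ω = 2πf = 4084 rad/s
X_L = ωL = 73.51 Ω
X_C = 1/(ωC) = 468.2 Ω
Branch 1: Z₁ = R = 2400 Ω
Branch 2 (series LC): Z₂ = j(X_L − X_C) = −j394.7 Ω
Parallel: Z = Z₁Z₂/(Z₁+Z₂), |Z| = 389.4 Ω, ∠Z = -80.66°
cos φ = cos(-80.66°) = 0.1623

0.1623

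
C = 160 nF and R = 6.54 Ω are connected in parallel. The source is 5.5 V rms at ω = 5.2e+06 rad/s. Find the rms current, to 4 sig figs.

4.653 A

X_C = 1/(ωC) = 1.202 Ω
Parallel: admittances add. Y = 1/R + jωC
Y = (0.1529 + j0.8320) S
|Y| = 0.8459 S → |Z| = 1/|Y| = 1.182 Ω, ∠Z = −∠Y = -79.59°
I = V/|Z| = 5.5/1.182 = 4.653 A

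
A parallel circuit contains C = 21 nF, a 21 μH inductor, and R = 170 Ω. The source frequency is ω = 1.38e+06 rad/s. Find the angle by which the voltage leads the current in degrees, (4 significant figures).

X_L = ωL = 28.98 Ω
X_C = 1/(ωC) = 34.51 Ω
Parallel: admittances add. Y = 1/R + 1/(jωL) + jωC
Y = (0.005882 − j0.005527) S
|Y| = 0.008071 S → |Z| = 1/|Y| = 123.9 Ω, ∠Z = −∠Y = 43.21°

43.21°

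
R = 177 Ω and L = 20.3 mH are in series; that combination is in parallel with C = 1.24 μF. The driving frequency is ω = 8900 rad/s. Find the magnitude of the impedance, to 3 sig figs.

115 Ω

X_L = ωL = 181 Ω
X_C = 1/(ωC) = 90.6 Ω
Branch 1 (R+jX_L): Z₁ = 177 + j181 Ω, |Z₁| = 253 Ω
Branch 2 (−jX_C): Z₂ = −j90.6 Ω
Parallel: Z = Z₁Z₂/(Z₁+Z₂), |Z| = 115 Ω, ∠Z = -71.4°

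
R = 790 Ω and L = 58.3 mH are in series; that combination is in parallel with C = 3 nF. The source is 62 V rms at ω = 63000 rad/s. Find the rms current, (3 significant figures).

5.62 mA

X_L = ωL = 3670 Ω
X_C = 1/(ωC) = 5290 Ω
Branch 1 (R+jX_L): Z₁ = 790 + j3670 Ω, |Z₁| = 3760 Ω
Branch 2 (−jX_C): Z₂ = −j5290 Ω
Parallel: Z = Z₁Z₂/(Z₁+Z₂), |Z| = 11000 Ω, ∠Z = 51.8°
I = V/|Z| = 62/11000 = 5.62 mA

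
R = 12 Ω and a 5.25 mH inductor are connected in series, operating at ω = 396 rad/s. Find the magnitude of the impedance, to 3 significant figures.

12.2 Ω

X_L = ωL = 2.08 Ω
Z = 12.0 + j2.08 Ω
|Z| = √(12.0² + 2.08²) = 12.2 Ω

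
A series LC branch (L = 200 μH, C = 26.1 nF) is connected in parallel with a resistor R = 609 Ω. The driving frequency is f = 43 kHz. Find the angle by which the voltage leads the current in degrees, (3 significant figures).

ω = 2πf = 270200 rad/s
X_L = ωL = 54.0 Ω
X_C = 1/(ωC) = 142 Ω
Branch 1: Z₁ = R = 609 Ω
Branch 2 (series LC): Z₂ = j(X_L − X_C) = −j87.8 Ω
Parallel: Z = Z₁Z₂/(Z₁+Z₂), |Z| = 86.9 Ω, ∠Z = -81.8°

-81.8°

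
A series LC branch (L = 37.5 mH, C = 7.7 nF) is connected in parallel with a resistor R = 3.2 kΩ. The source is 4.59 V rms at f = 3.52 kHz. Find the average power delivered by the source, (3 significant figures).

ω = 2πf = 22120 rad/s
X_L = ωL = 829 Ω
X_C = 1/(ωC) = 5870 Ω
Branch 1: Z₁ = R = 3200 Ω
Branch 2 (series LC): Z₂ = j(X_L − X_C) = −j5040 Ω
Parallel: Z = Z₁Z₂/(Z₁+Z₂), |Z| = 2700 Ω, ∠Z = -32.4°
I = V/|Z| = 1.70 mA
P = VI cos φ = 4.59 × 0.00170 × cos(-32.4°) = 6.58 mW

6.58 mW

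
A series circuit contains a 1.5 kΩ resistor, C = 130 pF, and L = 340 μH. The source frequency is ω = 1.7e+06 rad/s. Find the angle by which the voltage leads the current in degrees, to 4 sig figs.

-69.19°

X_L = ωL = 578.0 Ω
X_C = 1/(ωC) = 4525 Ω
Net reactance X = X_L − X_C = -3947 Ω
Z = 1500 − j3947 Ω
|Z| = √(1500² + 3947²) = 4222 Ω
∠Z = arctan(-3947/1500) = -69.19°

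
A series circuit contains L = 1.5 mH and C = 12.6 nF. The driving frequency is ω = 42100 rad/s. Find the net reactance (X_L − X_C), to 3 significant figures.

-1820 Ω

X_L = ωL = 63.1 Ω
X_C = 1/(ωC) = 1890 Ω
X = 63.1 − 1890 = -1820 Ω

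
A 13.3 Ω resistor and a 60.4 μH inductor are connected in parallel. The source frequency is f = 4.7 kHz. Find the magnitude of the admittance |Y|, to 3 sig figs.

ω = 2πf = 29530 rad/s
X_L = ωL = 1.78 Ω
Parallel: admittances add. Y = 1/R + 1/(jωL)
Y = (0.0752 − j0.561) S
|Y| = 0.566 S → |Z| = 1/|Y| = 1.77 Ω, ∠Z = −∠Y = 82.4°

566 mS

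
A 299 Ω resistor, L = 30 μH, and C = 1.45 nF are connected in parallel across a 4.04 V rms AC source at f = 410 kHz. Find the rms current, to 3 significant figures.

39.6 mA

ω = 2πf = 2.576e+06 rad/s
X_L = ωL = 77.3 Ω
X_C = 1/(ωC) = 268 Ω
Parallel: admittances add. Y = 1/R + 1/(jωL) + jωC
Y = (0.00334 − j0.00920) S
|Y| = 0.00979 S → |Z| = 1/|Y| = 102 Ω, ∠Z = −∠Y = 70.0°
I = V/|Z| = 4.04/102 = 39.6 mA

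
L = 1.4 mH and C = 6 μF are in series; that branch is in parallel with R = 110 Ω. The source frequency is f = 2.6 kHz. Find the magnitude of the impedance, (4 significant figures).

12.59 Ω

ω = 2πf = 16340 rad/s
X_L = ωL = 22.87 Ω
X_C = 1/(ωC) = 10.20 Ω
Branch 1: Z₁ = R = 110.0 Ω
Branch 2 (series LC): Z₂ = j(X_L − X_C) = j12.67 Ω
Parallel: Z = Z₁Z₂/(Z₁+Z₂), |Z| = 12.59 Ω, ∠Z = 83.43°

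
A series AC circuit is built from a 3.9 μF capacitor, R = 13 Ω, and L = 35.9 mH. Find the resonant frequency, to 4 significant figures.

425.3 Hz

ω₀ = 1/√(LC) = 1/√(0.0359 × 3.9e-06) = 2673 rad/s
f₀ = ω₀/(2π) = 425.3 Hz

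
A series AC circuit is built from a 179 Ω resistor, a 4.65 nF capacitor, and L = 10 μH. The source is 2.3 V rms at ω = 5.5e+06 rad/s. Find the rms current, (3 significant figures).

12.8 mA

X_L = ωL = 55.0 Ω
X_C = 1/(ωC) = 39.1 Ω
Net reactance X = X_L − X_C = 15.9 Ω
Z = 179 + j15.9 Ω
|Z| = √(179² + 15.9²) = 180 Ω
I = V/|Z| = 2.3/180 = 12.8 mA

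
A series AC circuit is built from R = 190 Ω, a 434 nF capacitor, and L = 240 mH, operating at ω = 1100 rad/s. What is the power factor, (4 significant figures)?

X_L = ωL = 264.0 Ω
X_C = 1/(ωC) = 2095 Ω
Net reactance X = X_L − X_C = -1831 Ω
Z = 190.0 − j1831 Ω
|Z| = √(190.0² + 1831²) = 1841 Ω
∠Z = arctan(-1831/190.0) = -84.07°
cos φ = cos(-84.07°) = 0.1032

0.1032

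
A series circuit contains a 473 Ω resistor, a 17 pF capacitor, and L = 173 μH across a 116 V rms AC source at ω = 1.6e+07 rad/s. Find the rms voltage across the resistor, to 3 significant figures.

X_L = ωL = 2770 Ω
X_C = 1/(ωC) = 3680 Ω
Net reactance X = X_L − X_C = -908 Ω
Z = 473 − j908 Ω
|Z| = √(473² + 908²) = 1020 Ω
I = V/|Z| = 113 mA
V_R = I·|Z_R| = 0.113 × 473 = 53.6 V

53.6 V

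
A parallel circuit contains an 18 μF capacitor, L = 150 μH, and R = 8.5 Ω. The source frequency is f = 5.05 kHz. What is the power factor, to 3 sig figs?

ω = 2πf = 31730 rad/s
X_L = ωL = 4.76 Ω
X_C = 1/(ωC) = 1.75 Ω
Parallel: admittances add. Y = 1/R + 1/(jωL) + jωC
Y = (0.118 + j0.361) S
|Y| = 0.380 S → |Z| = 1/|Y| = 2.63 Ω, ∠Z = −∠Y = -72.0°
cos φ = cos(-72.0°) = 0.310

0.310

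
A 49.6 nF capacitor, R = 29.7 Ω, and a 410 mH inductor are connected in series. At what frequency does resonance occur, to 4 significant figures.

ω₀ = 1/√(LC) = 1/√(0.41 × 4.96e-08) = 7012 rad/s
f₀ = ω₀/(2π) = 1.116 kHz

1.116 kHz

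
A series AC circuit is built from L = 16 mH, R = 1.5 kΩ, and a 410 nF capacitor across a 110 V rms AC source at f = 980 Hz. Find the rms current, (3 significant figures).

ω = 2πf = 6158 rad/s
X_L = ωL = 98.5 Ω
X_C = 1/(ωC) = 396 Ω
Net reactance X = X_L − X_C = -298 Ω
Z = 1500 − j298 Ω
|Z| = √(1500² + 298²) = 1530 Ω
I = V/|Z| = 110/1530 = 71.9 mA

71.9 mA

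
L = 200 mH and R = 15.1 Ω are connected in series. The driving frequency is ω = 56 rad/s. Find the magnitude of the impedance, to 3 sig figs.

X_L = ωL = 11.2 Ω
Z = 15.1 + j11.2 Ω
|Z| = √(15.1² + 11.2²) = 18.8 Ω

18.8 Ω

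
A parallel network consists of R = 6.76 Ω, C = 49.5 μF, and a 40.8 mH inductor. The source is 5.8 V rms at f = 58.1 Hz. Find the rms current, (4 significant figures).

ω = 2πf = 365.1 rad/s
X_L = ωL = 14.89 Ω
X_C = 1/(ωC) = 55.34 Ω
Parallel: admittances add. Y = 1/R + 1/(jωL) + jωC
Y = (0.1479 − j0.04907) S
|Y| = 0.1559 S → |Z| = 1/|Y| = 6.416 Ω, ∠Z = −∠Y = 18.35°
I = V/|Z| = 5.8/6.416 = 904.0 mA

904.0 mA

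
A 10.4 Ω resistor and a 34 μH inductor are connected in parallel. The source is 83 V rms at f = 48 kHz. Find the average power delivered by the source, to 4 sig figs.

662.4 W

ω = 2πf = 301600 rad/s
X_L = ωL = 10.25 Ω
Parallel: admittances add. Y = 1/R + 1/(jωL)
Y = (0.09615 − j0.09752) S
|Y| = 0.1370 S → |Z| = 1/|Y| = 7.302 Ω, ∠Z = −∠Y = 45.40°
I = V/|Z| = 11.37 A
P = VI cos φ = 83 × 11.37 × cos(45.40°) = 662.4 W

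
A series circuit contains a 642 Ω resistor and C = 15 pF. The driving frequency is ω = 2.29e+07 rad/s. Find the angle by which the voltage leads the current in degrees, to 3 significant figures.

X_C = 1/(ωC) = 2910 Ω
Z = 642 − j2910 Ω
|Z| = √(642² + 2910²) = 2980 Ω
∠Z = arctan(-2910/642) = -77.6°

-77.6°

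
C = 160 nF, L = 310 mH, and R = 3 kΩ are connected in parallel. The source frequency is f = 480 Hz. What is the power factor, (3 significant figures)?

ω = 2πf = 3016 rad/s
X_L = ωL = 935 Ω
X_C = 1/(ωC) = 2070 Ω
Parallel: admittances add. Y = 1/R + 1/(jωL) + jωC
Y = (0.000333 − j0.000587) S
|Y| = 0.000675 S → |Z| = 1/|Y| = 1480 Ω, ∠Z = −∠Y = 60.4°
cos φ = cos(60.4°) = 0.494

0.494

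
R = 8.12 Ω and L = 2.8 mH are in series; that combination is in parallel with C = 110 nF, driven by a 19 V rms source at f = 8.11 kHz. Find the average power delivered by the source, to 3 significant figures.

ω = 2πf = 50960 rad/s
X_L = ωL = 143 Ω
X_C = 1/(ωC) = 178 Ω
Branch 1 (R+jX_L): Z₁ = 8.12 + j143 Ω, |Z₁| = 143 Ω
Branch 2 (−jX_C): Z₂ = −j178 Ω
Parallel: Z = Z₁Z₂/(Z₁+Z₂), |Z| = 696 Ω, ∠Z = 73.9°
I = V/|Z| = 27.3 mA
P = VI cos φ = 19 × 0.0273 × cos(73.9°) = 144 mW

144 mW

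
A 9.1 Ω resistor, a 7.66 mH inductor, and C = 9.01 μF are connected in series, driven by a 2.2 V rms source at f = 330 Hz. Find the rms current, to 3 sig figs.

ω = 2πf = 2073 rad/s
X_L = ωL = 15.9 Ω
X_C = 1/(ωC) = 53.5 Ω
Net reactance X = X_L − X_C = -37.6 Ω
Z = 9.10 − j37.6 Ω
|Z| = √(9.10² + 37.6²) = 38.7 Ω
I = V/|Z| = 2.2/38.7 = 56.8 mA

56.8 mA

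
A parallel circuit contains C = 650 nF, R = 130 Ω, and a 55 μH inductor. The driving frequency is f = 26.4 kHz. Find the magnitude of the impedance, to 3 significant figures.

ω = 2πf = 165900 rad/s
X_L = ωL = 9.12 Ω
X_C = 1/(ωC) = 9.27 Ω
Parallel: admittances add. Y = 1/R + 1/(jωL) + jωC
Y = (0.00769 − j0.00179) S
|Y| = 0.00790 S → |Z| = 1/|Y| = 127 Ω, ∠Z = −∠Y = 13.1°

127 Ω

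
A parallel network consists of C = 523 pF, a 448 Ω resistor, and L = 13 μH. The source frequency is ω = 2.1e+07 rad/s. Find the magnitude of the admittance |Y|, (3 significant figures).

X_L = ωL = 273 Ω
X_C = 1/(ωC) = 91.0 Ω
Parallel: admittances add. Y = 1/R + 1/(jωL) + jωC
Y = (0.00223 + j0.00732) S
|Y| = 0.00765 S → |Z| = 1/|Y| = 131 Ω, ∠Z = −∠Y = -73.0°

7.65 mS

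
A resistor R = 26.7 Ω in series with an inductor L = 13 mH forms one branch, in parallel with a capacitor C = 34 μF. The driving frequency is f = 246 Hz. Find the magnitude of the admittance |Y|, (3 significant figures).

ω = 2πf = 1546 rad/s
X_L = ωL = 20.1 Ω
X_C = 1/(ωC) = 19.0 Ω
Branch 1 (R+jX_L): Z₁ = 26.7 + j20.1 Ω, |Z₁| = 33.4 Ω
Branch 2 (−jX_C): Z₂ = −j19.0 Ω
Parallel: Z = Z₁Z₂/(Z₁+Z₂), |Z| = 23.8 Ω, ∠Z = -55.3°
|Y| = 1/|Z| = 42.0 mS

42.0 mS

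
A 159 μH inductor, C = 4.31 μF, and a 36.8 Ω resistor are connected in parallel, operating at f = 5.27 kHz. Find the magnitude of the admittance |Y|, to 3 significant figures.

ω = 2πf = 33110 rad/s
X_L = ωL = 5.26 Ω
X_C = 1/(ωC) = 7.01 Ω
Parallel: admittances add. Y = 1/R + 1/(jωL) + jωC
Y = (0.0272 − j0.0472) S
|Y| = 0.0545 S → |Z| = 1/|Y| = 18.4 Ω, ∠Z = −∠Y = 60.1°

54.5 mS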